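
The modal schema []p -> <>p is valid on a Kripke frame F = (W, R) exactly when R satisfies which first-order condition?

seriality: forall x exists y Rxy

Suppose □p→◇p is valid. At any x set V(p)=W. Then □p at x, so ◇p at x, so x has a successor.
Conversely, any frame satisfying forall x exists y Rxy validates the schema.
So the correspondent is seriality.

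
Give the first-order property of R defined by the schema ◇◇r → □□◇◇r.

∀x ∀y ∀z ((xR²y ∧ xR²z) → ∃w (y = w ∧ zR²w))

This is a Sahlqvist (Geach-type) schema ◇^2□^0r → □^2◇^2r.
First-order correspondent: ∀x ∀y ∀z ((xR²y ∧ xR²z) → ∃w (y = w ∧ zR²w)).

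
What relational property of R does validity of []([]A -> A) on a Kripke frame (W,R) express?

Shift-reflexivity

Suppose □(□A→A) is valid. Take Rxy and set V(A)={w : Ryw}. Then at y, □A holds; since □(□A→A) at x, □A→A at y, so A at y, i.e. Ryy.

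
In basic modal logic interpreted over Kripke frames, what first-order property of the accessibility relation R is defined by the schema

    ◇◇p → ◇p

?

Equivalently (dual form): □p → □□p.
Suppose □p→□□p is valid. Take Rxy, Ryz and set V(p)={w : Rxw}. Then □p at x, so □□p at x, so □p at y, so p at z, i.e. Rxz.

transitivity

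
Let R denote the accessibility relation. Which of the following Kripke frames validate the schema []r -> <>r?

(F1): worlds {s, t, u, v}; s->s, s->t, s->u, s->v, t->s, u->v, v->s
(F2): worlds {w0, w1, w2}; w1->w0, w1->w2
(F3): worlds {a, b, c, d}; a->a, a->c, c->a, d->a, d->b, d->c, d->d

Frame correspondent (Sahlqvist): forall x exists y Rxy — i.e. seriality.
(F1): holds.
(F2): fails — world w0 has no successor.
(F3): fails — world b has no successor.
Valid on: (F1).

(F1)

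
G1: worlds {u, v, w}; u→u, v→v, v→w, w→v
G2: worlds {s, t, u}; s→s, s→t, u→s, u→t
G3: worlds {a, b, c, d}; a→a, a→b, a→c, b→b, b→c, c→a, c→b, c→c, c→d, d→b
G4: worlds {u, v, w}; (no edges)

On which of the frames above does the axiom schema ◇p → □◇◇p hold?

G1, G4

This is the axiom for a generalized confluence (Geach) condition; its first-order frame correspondent is ∀x ∀y ∀z ((xRy ∧ xRz) → ∃w (y = w ∧ zR²w)).
G1: ✓.
G2: fails — sRs, sRt but no w with s=w and tR²w.
G3: fails — cRa, cRd but no w with a=w and dR²w.
G4: ✓.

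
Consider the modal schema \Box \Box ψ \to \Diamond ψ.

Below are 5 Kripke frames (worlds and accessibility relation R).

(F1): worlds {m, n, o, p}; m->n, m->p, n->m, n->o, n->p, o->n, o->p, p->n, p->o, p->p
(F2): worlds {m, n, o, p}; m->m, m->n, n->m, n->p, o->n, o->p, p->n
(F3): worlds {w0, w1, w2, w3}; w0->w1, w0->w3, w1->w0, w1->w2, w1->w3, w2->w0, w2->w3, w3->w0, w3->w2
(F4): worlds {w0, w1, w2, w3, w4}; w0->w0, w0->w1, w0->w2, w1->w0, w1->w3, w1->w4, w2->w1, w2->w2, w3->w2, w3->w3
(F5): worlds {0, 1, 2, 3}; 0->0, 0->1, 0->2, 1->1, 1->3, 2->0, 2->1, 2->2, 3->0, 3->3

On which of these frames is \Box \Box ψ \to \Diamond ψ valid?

(F1), (F3), (F5)

This is the axiom for a generalized confluence (Geach) condition; its first-order frame correspondent is \forall x \exists w (x R^2 w \wedge xRw).
(F1): ✓.
(F2): fails — at p but no w with pR²w and pRw.
(F3): ✓.
(F4): fails — at w4 but no w with w4R²w and w4Rw.
(F5): ✓.
Valid on: (F1), (F3), (F5).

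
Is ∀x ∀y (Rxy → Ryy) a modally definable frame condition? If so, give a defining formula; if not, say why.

The condition is shift-reflexivity. A defining modal formula is □(□q → q).
Suppose □(□q→q) is valid. Take Rxy and set V(q)={w : Ryw}. Then at y, □q holds; since □(□q→q) at x, □q→q at y, so q at y, i.e. Ryy.

Yes — defined by □(□q → q)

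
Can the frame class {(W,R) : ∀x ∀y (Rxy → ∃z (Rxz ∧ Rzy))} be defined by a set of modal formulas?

Yes, by □□r → □r

This is a Sahlqvist condition; the C4 axiom □□r → □r defines it.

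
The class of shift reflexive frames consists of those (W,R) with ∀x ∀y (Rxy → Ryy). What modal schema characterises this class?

This is shift-reflexivity; the standard corresponding axiom is T□: □(□s → s).
Suppose □(□s→s) is valid. Take Rxy and set V(s)={w : Ryw}. Then at y, □s holds; since □(□s→s) at x, □s→s at y, so s at y, i.e. Ryy.

□(□s → s)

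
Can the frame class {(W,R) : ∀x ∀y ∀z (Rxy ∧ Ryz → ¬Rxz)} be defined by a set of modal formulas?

Not modally definable

Any modally definable frame class is closed under surjective bounded morphisms.
The 3-cycle (worlds 0,1,2 with 0→1→2→0) is intransitive. Mapping every world to a single reflexive point • is a surjective bounded morphism; the reflexive point is not intransitive (R••∧R•• but R••).
So the class is not modally definable.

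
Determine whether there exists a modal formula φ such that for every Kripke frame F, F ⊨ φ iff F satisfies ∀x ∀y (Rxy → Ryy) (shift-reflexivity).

Yes: it is shift-reflexivity, defined by the T□ schema □(□r → r).
Suppose □(□r→r) is valid. Take Rxy and set V(r)={w : Ryw}. Then at y, □r holds; since □(□r→r) at x, □r→r at y, so r at y, i.e. Ryy.

Yes, by □(□r → r)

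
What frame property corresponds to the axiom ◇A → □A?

partial functionality

Suppose ◇A→□A is valid. Take Rxy, Rxz and set V(A)={y}. Then ◇A at x, so □A at x, so A at z, i.e. z=y.
Conversely, any frame satisfying ∀x ∀y ∀z (Rxy ∧ Rxz → y = z) validates the schema.
Frame condition: ∀x ∀y ∀z (Rxy ∧ Rxz → y = z).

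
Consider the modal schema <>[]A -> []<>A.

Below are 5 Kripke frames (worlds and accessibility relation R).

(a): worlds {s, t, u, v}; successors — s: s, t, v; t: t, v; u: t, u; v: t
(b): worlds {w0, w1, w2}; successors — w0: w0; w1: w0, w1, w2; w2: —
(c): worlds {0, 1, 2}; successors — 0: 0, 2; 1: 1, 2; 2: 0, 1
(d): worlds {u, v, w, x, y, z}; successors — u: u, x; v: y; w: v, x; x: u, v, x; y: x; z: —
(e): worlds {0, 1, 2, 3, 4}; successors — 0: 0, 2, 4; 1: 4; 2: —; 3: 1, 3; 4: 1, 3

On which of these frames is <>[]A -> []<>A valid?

The schema corresponds to convergence: forall x forall y forall z (Rxy & Rxz -> exists w (Ryw & Rzw)).
(a): ✓.
(b): fails — Rw1w2 and Rw1w2 but w2 and w2 have no common successor.
(c): ✓.
(d): fails — Rwx and Rwv but x and v have no common successor.
(e): fails — R00 and R02 but 0 and 2 have no common successor.

(a), (c)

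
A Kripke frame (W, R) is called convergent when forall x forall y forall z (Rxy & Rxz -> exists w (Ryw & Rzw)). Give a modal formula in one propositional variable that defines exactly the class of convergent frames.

The condition is convergence. The .2 schema ◇□r → □◇r defines it.

◇□r → □◇r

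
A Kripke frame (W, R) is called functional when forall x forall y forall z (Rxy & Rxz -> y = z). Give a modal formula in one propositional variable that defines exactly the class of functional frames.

◇q → □q

This is partial functionality; the standard corresponding axiom is CD: ◇q → □q.
Suppose ◇q→□q is valid. Take Rxy, Rxz and set V(q)={y}. Then ◇q at x, so □q at x, so q at z, i.e. z=y.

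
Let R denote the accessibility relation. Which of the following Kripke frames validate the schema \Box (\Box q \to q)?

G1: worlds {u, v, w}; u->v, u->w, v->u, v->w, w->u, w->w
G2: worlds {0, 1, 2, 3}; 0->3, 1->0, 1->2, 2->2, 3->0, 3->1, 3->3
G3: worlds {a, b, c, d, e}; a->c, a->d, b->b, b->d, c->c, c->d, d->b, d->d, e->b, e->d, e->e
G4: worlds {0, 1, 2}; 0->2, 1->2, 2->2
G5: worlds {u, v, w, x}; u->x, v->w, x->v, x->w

The schema corresponds to shift-reflexivity: \forall x \forall y (Rxy \to Ryy).
G1: fails — Ruv but not Rvv.
G2: fails — R10 but not R00.
G3: satisfies the condition.
G4: satisfies the condition.
G5: fails — Rxw but not Rww.

G3, G4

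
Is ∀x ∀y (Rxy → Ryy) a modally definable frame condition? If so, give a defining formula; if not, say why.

Yes — defined by □(□r → r)

Yes: it is shift-reflexivity, defined by the T□ schema □(□r → r).
Suppose □(□r→r) is valid. Take Rxy and set V(r)={w : Ryw}. Then at y, □r holds; since □(□r→r) at x, □r→r at y, so r at y, i.e. Ryy.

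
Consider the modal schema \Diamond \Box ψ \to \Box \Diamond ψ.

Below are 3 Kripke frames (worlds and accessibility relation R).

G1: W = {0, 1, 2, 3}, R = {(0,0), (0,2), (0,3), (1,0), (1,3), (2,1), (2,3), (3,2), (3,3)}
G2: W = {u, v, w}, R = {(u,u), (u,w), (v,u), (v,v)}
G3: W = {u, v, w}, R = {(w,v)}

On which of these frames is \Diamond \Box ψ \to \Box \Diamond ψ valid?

G1

The schema corresponds to convergence: \forall x \forall y \forall z (Rxy \wedge Rxz \to \exists w (Ryw \wedge Rzw)).
G1: ✓.
G2: fails — Ruw and Ruw but w and w have no common successor.
G3: fails — Rwv and Rwv but v and v have no common successor.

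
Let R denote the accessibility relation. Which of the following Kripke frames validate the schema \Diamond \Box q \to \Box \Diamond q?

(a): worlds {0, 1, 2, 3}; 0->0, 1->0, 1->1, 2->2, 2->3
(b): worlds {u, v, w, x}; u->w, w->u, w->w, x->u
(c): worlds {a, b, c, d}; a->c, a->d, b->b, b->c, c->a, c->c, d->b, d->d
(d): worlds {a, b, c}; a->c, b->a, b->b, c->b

(b)

Frame correspondent (Sahlqvist): \forall x \forall y \forall z (Rxy \wedge Rxz \to \exists w (Ryw \wedge Rzw)) — i.e. convergence.
(a): fails — R23 and R23 but 3 and 3 have no common successor.
(b): condition met.
(c): fails — Rac and Rad but c and d have no common successor.
(d): fails — Rba and Rbb but a and b have no common successor.
Valid on: (b).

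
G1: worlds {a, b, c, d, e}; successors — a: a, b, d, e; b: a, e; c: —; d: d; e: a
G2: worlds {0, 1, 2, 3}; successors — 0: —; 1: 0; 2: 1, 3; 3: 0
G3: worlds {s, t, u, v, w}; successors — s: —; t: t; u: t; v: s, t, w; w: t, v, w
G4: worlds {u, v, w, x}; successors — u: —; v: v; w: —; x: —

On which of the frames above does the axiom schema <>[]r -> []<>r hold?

Frame correspondent (Sahlqvist): forall x forall y forall z (Rxy & Rxz -> exists w (Ryw & Rzw)) — i.e. convergence.
G1: fails — Rab and Rad but b and d have no common successor.
G2: fails — R10 and R10 but 0 and 0 have no common successor.
G3: fails — Rvw and Rvs but w and s have no common successor.
G4: satisfies the condition.

G4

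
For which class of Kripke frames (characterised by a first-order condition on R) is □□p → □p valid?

density

Suppose □□p→□p is valid. Take Rxy and set V(p)={w : xR²w}. Then □□p at x, so □p at x, so p at y, i.e. ∃z(Rxz∧Rzy).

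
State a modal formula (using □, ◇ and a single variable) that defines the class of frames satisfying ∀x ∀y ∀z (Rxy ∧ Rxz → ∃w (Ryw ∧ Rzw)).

The condition is convergence. The .2 schema ◇□ψ → □◇ψ defines it.
Suppose ◇□ψ→□◇ψ is valid. Take Rxy, Rxz and set V(ψ)={w : Ryw}. Then □ψ at y so ◇□ψ at x, so □◇ψ at x, so ◇ψ at z, giving w with Rzw and Ryw.

◇□ψ → □◇ψ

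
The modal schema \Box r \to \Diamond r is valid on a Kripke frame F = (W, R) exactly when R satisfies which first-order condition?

Suppose □r→◇r is valid. At any x set V(r)=W. Then □r at x, so ◇r at x, so x has a successor.

seriality: \forall x \exists y Rxy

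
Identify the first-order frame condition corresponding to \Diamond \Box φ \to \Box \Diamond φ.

Suppose ◇□φ→□◇φ is valid. Take Rxy, Rxz and set V(φ)={w : Ryw}. Then □φ at y so ◇□φ at x, so □◇φ at x, so ◇φ at z, giving w with Rzw and Ryw.
Conversely, any frame satisfying \forall x \forall y \forall z (Rxy \wedge Rxz \to \exists w (Ryw \wedge Rzw)) validates the schema.
Frame condition: \forall x \forall y \forall z (Rxy \wedge Rxz \to \exists w (Ryw \wedge Rzw)).

convergence: \forall x \forall y \forall z (Rxy \wedge Rxz \to \exists w (Ryw \wedge Rzw))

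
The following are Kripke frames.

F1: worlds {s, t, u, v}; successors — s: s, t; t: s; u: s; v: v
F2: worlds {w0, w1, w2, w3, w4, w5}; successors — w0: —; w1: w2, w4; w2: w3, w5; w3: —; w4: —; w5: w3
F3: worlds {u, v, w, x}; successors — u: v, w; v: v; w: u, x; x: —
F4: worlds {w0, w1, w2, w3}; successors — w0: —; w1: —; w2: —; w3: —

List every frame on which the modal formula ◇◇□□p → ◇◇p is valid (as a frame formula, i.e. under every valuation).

The schema corresponds to a generalized confluence (Geach) condition: ∀x ∀y (xR²y → ∃w (yR²w ∧ xR²w)).
F1: condition met.
F2: fails — w1R²w3 but no w with w3R²w and w1R²w.
F3: fails — uR²x but no t with xR²t and uR²t.
F4: condition met.

F1, F4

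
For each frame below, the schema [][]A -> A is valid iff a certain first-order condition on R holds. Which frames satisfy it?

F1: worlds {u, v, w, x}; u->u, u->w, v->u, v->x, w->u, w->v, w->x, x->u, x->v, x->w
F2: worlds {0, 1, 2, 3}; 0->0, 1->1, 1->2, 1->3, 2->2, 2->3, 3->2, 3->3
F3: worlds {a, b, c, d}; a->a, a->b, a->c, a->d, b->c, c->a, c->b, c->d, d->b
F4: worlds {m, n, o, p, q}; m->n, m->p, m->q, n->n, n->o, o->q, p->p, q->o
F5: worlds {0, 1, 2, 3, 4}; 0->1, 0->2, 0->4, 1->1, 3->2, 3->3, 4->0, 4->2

Frame correspondent (Sahlqvist): forall x exists w (x R^2 w & x = w) — i.e. a generalized confluence (Geach) condition.
F1: condition met.
F2: condition met.
F3: fails — at d but no w with dR²w and d=w.
F4: fails — at m but no w with mR²w and m=w.
F5: fails — at 2 but no w with 2R²w and 2=w.
Valid on: F1, F2.

F1, F2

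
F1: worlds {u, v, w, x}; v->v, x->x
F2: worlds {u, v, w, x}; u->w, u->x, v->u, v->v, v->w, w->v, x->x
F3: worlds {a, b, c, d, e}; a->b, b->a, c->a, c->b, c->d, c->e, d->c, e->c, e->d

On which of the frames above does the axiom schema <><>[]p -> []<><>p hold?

F1

The schema corresponds to a generalized confluence (Geach) condition: forall x forall y forall z ((x R^2 y & xRz) -> exists w (yRw & z R^2 w)).
F1: ✓.
F2: fails — uR²v, uRx but no t with vRt and xR²t.
F3: fails — cR²a, cRa but no w with aRw and aR²w.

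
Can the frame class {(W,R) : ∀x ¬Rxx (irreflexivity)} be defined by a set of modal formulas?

No — not modally definable

Any modally definable frame class is closed under surjective bounded morphisms.
The 2-cycle (worlds w0,w1 with w0→w1→w0) is irreflexive, and the map sending every world to a single reflexive point • is a surjective bounded morphism (forth: every edge maps to (•,•); back: every world has a successor). So any modal formula valid on the 2-cycle is also valid on the reflexive point, which is not irreflexive.
So the class is not modally definable.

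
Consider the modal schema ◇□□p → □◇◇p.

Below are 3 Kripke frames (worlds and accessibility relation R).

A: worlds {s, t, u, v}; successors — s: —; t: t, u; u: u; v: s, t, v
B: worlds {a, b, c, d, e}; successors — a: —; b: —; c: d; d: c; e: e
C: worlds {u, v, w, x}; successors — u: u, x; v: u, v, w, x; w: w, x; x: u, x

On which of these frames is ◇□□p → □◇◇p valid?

B, C

The schema corresponds to a generalized confluence (Geach) condition: ∀x ∀y ∀z ((xRy ∧ xRz) → ∃w (yR²w ∧ zR²w)).
A: fails — vRs, vRs but no w with sR²w and sR²w.
B: ✓.
C: ✓.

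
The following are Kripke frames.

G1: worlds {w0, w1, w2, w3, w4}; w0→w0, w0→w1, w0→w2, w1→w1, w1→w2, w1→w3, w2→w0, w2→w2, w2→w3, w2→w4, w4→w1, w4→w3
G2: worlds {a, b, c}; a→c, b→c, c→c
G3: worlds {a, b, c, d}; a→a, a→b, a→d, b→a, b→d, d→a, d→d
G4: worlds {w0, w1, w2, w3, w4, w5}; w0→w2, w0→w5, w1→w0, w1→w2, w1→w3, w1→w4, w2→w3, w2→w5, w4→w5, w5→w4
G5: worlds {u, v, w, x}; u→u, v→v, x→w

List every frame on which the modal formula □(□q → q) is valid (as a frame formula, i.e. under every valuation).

G2

This is the axiom for shift-reflexivity; its first-order frame correspondent is ∀x ∀y (Rxy → Ryy).
G1: fails — Rw2w4 but not Rw4w4.
G2: holds.
G3: fails — Rab but not Rbb.
G4: fails — Rw1w2 but not Rw2w2.
G5: fails — Rxw but not Rww.
Valid on: G2.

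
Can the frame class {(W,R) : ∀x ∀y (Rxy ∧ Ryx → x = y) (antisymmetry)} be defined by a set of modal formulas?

Any modally definable frame class is closed under surjective bounded morphisms.
The 4-cycle (worlds a,b,c,d with a→b→c→d→a) is antisymmetric. Sending even-indexed worlds to • and odd-indexed worlds to ∘ is a surjective bounded morphism onto the two-world frame with •↔∘, which is not antisymmetric.
So no modal formula (or set of formulas) defines exactly the antisymmetric frames.

Not definable by any modal formula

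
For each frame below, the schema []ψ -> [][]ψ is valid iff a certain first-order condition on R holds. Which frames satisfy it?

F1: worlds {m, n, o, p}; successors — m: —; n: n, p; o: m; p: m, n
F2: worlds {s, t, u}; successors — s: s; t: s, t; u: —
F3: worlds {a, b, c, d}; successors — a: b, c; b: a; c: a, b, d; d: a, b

F2

The schema corresponds to transitivity: forall x forall y forall z (Rxy & Ryz -> Rxz).
F1: fails — Rpn and Rnp but not Rpp.
F2: satisfies the condition.
F3: fails — Rab and Rba but not Raa.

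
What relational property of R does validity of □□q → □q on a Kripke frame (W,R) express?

density

Suppose □□q→□q is valid. Take Rxy and set V(q)={w : xR²w}. Then □□q at x, so □q at x, so q at y, i.e. ∃z(Rxz∧Rzy).
Conversely, any frame satisfying ∀x ∀y (Rxy → ∃z (Rxz ∧ Rzy)) validates the schema.
Frame condition: ∀x ∀y (Rxy → ∃z (Rxz ∧ Rzy)).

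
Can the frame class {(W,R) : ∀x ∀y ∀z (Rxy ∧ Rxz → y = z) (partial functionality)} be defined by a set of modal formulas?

Yes — defined by ◇q → □q

The condition is partial functionality. A defining modal formula is ◇q → □q.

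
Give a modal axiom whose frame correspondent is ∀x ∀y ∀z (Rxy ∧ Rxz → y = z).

◇s → □s

The condition is partial functionality. The CD schema ◇s → □s defines it.
Suppose ◇s→□s is valid. Take Rxy, Rxz and set V(s)={y}. Then ◇s at x, so □s at x, so s at z, i.e. z=y.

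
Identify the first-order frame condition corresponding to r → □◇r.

This schema is the B axiom.
It corresponds to symmetry: ∀x ∀y (Rxy → Ryx).

symmetry: ∀x ∀y (Rxy → Ryx)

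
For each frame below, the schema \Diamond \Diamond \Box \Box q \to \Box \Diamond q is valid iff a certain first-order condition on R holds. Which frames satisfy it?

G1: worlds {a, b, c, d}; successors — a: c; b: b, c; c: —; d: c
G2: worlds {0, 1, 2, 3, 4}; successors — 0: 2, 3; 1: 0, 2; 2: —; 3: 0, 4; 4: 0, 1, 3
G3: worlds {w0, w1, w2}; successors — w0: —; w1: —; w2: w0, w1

This is the axiom for a generalized confluence (Geach) condition; its first-order frame correspondent is \forall x \forall y \forall z ((x R^2 y \wedge xRz) \to \exists w (y R^2 w \wedge zRw)).
G1: fails — bR²b, bRc but no w with bR²w and cRw.
G2: fails — 0R²0, 0R2 but no w with 0R²w and 2Rw.
G3: ✓.

G3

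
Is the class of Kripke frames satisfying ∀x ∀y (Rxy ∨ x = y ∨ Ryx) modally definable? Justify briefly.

If a class were modally definable it would be closed under disjoint unions (Goldblatt–Thomason).
Take 3 disjoint single-world reflexive frames: each is trivially connected, but their disjoint union has 3 worlds with no edge between distinct components, so it is not connected.
So no modal formula (or set of formulas) defines exactly the connected frames.

No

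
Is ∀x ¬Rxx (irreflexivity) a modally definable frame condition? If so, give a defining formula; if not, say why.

Modal frame validity is preserved under surjective bounded morphisms.
The 5-cycle (worlds a,b,c,d,e with a→b→c→d→e→a) is irreflexive, and the map sending every world to a single reflexive point • is a surjective bounded morphism (forth: every edge maps to (•,•); back: every world has a successor). So any modal formula valid on the 5-cycle is also valid on the reflexive point, which is not irreflexive.
So no modal formula (or set of formulas) defines exactly the irreflexive frames.

No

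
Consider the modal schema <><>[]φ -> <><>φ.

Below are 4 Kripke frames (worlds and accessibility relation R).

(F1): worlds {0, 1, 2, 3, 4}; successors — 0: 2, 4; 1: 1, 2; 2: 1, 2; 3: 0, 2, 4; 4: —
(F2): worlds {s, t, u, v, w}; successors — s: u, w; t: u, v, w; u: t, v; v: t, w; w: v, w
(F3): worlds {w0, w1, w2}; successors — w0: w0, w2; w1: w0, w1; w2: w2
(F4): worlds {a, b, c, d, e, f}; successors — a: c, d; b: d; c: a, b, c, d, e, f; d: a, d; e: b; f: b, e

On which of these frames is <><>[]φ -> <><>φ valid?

(F2), (F3), (F4)

Frame correspondent (Sahlqvist): forall x forall y (x R^2 y -> exists w (yRw & x R^2 w)) — i.e. a generalized confluence (Geach) condition.
(F1): fails — 3R²4 but no w with 4Rw and 3R²w.
(F2): ✓.
(F3): ✓.
(F4): ✓.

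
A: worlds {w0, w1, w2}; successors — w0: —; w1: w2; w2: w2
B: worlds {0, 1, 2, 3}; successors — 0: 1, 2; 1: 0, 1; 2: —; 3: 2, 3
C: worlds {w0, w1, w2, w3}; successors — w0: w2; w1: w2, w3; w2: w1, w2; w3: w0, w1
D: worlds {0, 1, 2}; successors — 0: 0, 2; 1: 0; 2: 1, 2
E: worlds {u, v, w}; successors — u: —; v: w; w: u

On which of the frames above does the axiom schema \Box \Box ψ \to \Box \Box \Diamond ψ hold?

A, D

The schema corresponds to a generalized confluence (Geach) condition: \forall x \forall z (x R^2 z \to \exists w (x R^2 w \wedge zRw)).
A: condition met.
B: fails — 1R²2 but no w with 1R²w and 2Rw.
C: fails — w3R²w3 but no w with w3R²w and w3Rw.
D: condition met.
E: fails — vR²u but no t with vR²t and uRt.
Valid on: A, D.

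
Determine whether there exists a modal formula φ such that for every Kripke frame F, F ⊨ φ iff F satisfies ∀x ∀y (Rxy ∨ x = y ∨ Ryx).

Not definable by any modal formula

Modal frame validity is preserved under disjoint unions.
Take 3 disjoint single-world reflexive frames: each is trivially connected, but their disjoint union has 3 worlds with no edge between distinct components, so it is not connected.
So the class is not modally definable.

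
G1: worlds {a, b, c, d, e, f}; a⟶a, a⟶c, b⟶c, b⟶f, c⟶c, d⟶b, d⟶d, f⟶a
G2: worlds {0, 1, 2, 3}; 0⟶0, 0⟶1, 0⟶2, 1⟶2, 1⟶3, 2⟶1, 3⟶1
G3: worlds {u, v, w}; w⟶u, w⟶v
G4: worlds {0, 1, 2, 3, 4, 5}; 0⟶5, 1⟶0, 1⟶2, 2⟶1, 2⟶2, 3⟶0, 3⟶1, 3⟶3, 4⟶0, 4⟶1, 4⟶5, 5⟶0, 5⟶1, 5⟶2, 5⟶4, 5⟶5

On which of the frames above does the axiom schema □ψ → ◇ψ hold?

G2, G4

The schema corresponds to seriality: ∀x ∃y Rxy.
G1: fails — world e has no successor.
G2: satisfies the condition.
G3: fails — world u has no successor.
G4: satisfies the condition.
Valid on: G2, G4.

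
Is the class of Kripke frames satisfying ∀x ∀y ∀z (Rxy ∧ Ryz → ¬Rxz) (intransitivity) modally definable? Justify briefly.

Not definable by any modal formula

If a class were modally definable it would be closed under surjective bounded morphisms (Goldblatt–Thomason).
The 3-cycle (worlds 0,1,2 with 0→1→2→0) is intransitive. Mapping every world to a single reflexive point • is a surjective bounded morphism; the reflexive point is not intransitive (R••∧R•• but R••).
So no modal formula (or set of formulas) defines exactly the intransitive frames.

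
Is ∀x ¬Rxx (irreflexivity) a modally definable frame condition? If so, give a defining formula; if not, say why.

Not modally definable

Any modally definable frame class is closed under surjective bounded morphisms.
The 3-cycle (worlds s,t,u with s→t→u→s) is irreflexive, and the map sending every world to a single reflexive point • is a surjective bounded morphism (forth: every edge maps to (•,•); back: every world has a successor). So any modal formula valid on the 3-cycle is also valid on the reflexive point, which is not irreflexive.
So the class is not modally definable.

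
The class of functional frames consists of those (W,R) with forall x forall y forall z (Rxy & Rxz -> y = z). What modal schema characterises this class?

◇s → □s

The condition is partial functionality. The CD schema ◇s → □s defines it.
Suppose ◇s→□s is valid. Take Rxy, Rxz and set V(s)={y}. Then ◇s at x, so □s at x, so s at z, i.e. z=y.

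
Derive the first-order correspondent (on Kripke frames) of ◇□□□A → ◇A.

This is a Sahlqvist (Geach-type) schema ◇^1□^3A → □^0◇^1A.
First-order correspondent: ∀x ∀y (xRy → ∃w (yR³w ∧ xRw)).

∀x ∀y (xRy → ∃w (yR³w ∧ xRw))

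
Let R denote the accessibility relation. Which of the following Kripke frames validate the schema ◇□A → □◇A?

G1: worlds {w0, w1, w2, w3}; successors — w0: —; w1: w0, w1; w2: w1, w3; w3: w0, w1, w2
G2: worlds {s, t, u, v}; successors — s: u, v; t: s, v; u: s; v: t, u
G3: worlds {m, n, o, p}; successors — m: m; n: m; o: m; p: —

Frame correspondent (Sahlqvist): ∀x ∀y ∀z (Rxy ∧ Rxz → ∃w (Ryw ∧ Rzw)) — i.e. convergence.
G1: fails — Rw1w1 and Rw1w0 but w1 and w0 have no common successor.
G2: fails — Rsv and Rsu but v and u have no common successor.
G3: ✓.

G3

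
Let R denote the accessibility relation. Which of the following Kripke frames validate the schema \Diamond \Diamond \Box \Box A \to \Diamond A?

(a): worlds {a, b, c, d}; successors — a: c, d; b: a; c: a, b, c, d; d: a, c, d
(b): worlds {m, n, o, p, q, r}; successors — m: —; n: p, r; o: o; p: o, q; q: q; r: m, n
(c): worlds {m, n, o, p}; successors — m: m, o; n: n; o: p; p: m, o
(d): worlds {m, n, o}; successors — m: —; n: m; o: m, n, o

Frame correspondent (Sahlqvist): \forall x \forall y (x R^2 y \to \exists w (y R^2 w \wedge xRw)) — i.e. a generalized confluence (Geach) condition.
(a): satisfies the condition.
(b): fails — nR²m but no w with mR²w and nRw.
(c): fails — oR²o but no w with oR²w and oRw.
(d): fails — oR²m but no w with mR²w and oRw.

(a)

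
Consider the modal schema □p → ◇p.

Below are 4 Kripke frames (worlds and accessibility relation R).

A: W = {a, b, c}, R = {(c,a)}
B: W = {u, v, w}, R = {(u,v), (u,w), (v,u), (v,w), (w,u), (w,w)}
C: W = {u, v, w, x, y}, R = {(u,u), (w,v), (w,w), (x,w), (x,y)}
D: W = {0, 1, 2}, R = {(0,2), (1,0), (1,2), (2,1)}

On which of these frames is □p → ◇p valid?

Frame correspondent (Sahlqvist): ∀x ∃y Rxy — i.e. seriality.
A: fails — world a has no successor.
B: satisfies the condition.
C: fails — world v has no successor.
D: satisfies the condition.

B, D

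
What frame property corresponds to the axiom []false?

Emptiness of R

□⊥ is valid iff no world has any successor (otherwise □⊥ fails at any world with one).
Conversely, on a frame with emptiness of R the schema holds at every world under every valuation.
Frame condition: forall x forall y ~Rxy.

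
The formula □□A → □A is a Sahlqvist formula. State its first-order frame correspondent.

Suppose □□A→□A is valid. Take Rxy and set V(A)={w : xR²w}. Then □□A at x, so □A at x, so A at y, i.e. ∃z(Rxz∧Rzy).
Conversely, on a frame with density the schema holds at every world under every valuation.
So the correspondent is density.

density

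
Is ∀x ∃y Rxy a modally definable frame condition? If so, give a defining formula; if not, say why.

Yes — defined by □r → ◇r

This is a Sahlqvist condition; the D axiom □r → ◇r defines it.
Suppose □r→◇r is valid. At any x set V(r)=W. Then □r at x, so ◇r at x, so x has a successor.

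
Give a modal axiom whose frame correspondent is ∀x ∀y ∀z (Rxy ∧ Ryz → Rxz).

A defining formula is □ψ → □□ψ (the 4 axiom).
Suppose □ψ→□□ψ is valid. Take Rxy, Ryz and set V(ψ)={w : Rxw}. Then □ψ at x, so □□ψ at x, so □ψ at y, so ψ at z, i.e. Rxz.

□ψ → □□ψ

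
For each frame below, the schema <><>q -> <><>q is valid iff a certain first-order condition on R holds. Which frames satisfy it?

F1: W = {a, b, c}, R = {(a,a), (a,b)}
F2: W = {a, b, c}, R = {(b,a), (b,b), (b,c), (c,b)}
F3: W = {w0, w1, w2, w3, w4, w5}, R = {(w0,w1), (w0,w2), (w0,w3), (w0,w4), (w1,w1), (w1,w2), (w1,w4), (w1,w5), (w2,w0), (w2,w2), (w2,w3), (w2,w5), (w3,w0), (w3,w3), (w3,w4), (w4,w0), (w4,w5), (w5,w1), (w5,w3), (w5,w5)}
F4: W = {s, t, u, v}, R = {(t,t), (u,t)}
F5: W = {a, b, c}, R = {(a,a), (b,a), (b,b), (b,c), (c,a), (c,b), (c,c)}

This is the axiom for a generalized confluence (Geach) condition; its first-order frame correspondent is forall x forall y (x R^2 y -> exists w (y = w & x R^2 w)).
F1: holds.
F2: holds.
F3: holds.
F4: holds.
F5: holds.

F1, F2, F3, F4, F5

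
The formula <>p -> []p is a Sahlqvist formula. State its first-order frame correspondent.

Partial functionality

This schema is the CD axiom.
Its frame correspondent is partial functionality — forall x forall y forall z (Rxy & Rxz -> y = z).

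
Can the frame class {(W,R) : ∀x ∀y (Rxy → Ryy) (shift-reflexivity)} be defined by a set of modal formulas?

Definable; □(□p → p) defines it

The condition is shift-reflexivity. A defining modal formula is □(□p → p).
Suppose □(□p→p) is valid. Take Rxy and set V(p)={w : Ryw}. Then at y, □p holds; since □(□p→p) at x, □p→p at y, so p at y, i.e. Ryy.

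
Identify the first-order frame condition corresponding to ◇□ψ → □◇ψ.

This is the .2 axiom.
It corresponds to convergence: ∀x ∀y ∀z (Rxy ∧ Rxz → ∃w (Ryw ∧ Rzw)).

convergence: ∀x ∀y ∀z (Rxy ∧ Rxz → ∃w (Ryw ∧ Rzw))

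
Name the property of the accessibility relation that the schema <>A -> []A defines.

This is the CD axiom.
Its frame correspondent is partial functionality — forall x forall y forall z (Rxy & Rxz -> y = z).

Partial functionality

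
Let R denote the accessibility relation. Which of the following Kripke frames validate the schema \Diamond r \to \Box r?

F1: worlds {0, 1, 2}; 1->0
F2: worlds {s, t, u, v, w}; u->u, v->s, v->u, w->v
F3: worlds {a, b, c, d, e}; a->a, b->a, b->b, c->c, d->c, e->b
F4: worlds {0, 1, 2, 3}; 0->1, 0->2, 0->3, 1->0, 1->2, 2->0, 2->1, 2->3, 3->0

F1

The schema corresponds to partial functionality: \forall x \forall y \forall z (Rxy \wedge Rxz \to y = z).
F1: holds.
F2: fails — v sees both s and u.
F3: fails — b sees both a and b.
F4: fails — 0 sees both 1 and 2.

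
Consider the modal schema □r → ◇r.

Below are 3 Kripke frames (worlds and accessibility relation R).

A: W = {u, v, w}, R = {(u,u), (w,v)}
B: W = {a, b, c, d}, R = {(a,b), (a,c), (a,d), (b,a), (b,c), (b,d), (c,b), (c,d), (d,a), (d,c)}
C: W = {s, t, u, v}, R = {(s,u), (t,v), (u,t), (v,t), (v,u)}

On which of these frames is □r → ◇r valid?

The schema corresponds to seriality: ∀x ∃y Rxy.
A: fails — world v has no successor.
B: ✓.
C: ✓.

B, C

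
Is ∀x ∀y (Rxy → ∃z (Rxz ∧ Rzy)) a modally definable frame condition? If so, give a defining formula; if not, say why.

Definable; □□q → □q defines it

The condition is density. A defining modal formula is □□q → □q.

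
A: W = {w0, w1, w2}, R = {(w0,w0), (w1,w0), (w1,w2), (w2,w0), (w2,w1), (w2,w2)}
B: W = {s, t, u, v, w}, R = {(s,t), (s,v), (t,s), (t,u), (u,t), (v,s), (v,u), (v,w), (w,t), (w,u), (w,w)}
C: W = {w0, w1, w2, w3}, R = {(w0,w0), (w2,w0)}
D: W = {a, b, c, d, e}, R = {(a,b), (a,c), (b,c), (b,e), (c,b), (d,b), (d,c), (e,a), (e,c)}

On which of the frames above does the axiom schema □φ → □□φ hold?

This is the axiom for transitivity; its first-order frame correspondent is ∀x ∀y ∀z (Rxy ∧ Ryz → Rxz).
A: fails — Rw1w2 and Rw2w1 but not Rw1w1.
B: fails — Rwt and Rts but not Rws.
C: holds.
D: fails — Rbc and Rcb but not Rbb.

C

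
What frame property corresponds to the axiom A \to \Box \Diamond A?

Suppose A→□◇A is valid. Take Rxy and set V(A)={x}. Then A at x, so □◇A at x, so ◇A at y, so some z with Ryz has A; z=x, i.e. Ryx.

Symmetry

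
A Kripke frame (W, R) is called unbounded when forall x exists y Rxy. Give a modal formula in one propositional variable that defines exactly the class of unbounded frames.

□q → ◇q

This is seriality; the standard corresponding axiom is D: □q → ◇q.
Suppose □q→◇q is valid. At any x set V(q)=W. Then □q at x, so ◇q at x, so x has a successor.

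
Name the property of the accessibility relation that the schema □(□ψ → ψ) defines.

This is the T□ axiom.
Its frame correspondent is shift-reflexivity — ∀x ∀y (Rxy → Ryy).

Shift-reflexivity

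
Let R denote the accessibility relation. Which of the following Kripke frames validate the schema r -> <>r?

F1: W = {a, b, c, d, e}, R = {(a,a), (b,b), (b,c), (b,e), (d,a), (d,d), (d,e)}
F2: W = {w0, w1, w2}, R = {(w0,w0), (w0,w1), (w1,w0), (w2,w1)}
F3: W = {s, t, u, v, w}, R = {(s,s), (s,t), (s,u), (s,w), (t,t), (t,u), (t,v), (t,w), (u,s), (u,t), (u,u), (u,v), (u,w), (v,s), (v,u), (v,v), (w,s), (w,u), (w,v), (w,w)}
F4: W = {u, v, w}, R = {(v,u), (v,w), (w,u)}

The schema corresponds to reflexivity: forall x Rxx.
F1: fails — world c does not see itself.
F2: fails — world w1 does not see itself.
F3: satisfies the condition.
F4: fails — world u does not see itself.

F3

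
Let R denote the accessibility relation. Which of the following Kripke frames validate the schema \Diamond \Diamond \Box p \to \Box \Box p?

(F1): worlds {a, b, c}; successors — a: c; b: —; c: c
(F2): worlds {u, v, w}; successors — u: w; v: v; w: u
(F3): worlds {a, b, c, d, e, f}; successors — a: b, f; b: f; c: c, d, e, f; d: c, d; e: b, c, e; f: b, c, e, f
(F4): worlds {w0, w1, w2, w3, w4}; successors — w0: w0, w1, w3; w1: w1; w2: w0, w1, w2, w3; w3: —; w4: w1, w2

The schema corresponds to a generalized confluence (Geach) condition: \forall x \forall y \forall z ((x R^2 y \wedge x R^2 z) \to \exists w (yRw \wedge z = w)).
(F1): ✓.
(F2): fails — uR²u, uR²u but no t with uRt and u=t.
(F3): fails — aR²b, aR²b but no w with bRw and b=w.
(F4): fails — w0R²w1, w0R²w0 but no w with w1Rw and w0=w.

(F1)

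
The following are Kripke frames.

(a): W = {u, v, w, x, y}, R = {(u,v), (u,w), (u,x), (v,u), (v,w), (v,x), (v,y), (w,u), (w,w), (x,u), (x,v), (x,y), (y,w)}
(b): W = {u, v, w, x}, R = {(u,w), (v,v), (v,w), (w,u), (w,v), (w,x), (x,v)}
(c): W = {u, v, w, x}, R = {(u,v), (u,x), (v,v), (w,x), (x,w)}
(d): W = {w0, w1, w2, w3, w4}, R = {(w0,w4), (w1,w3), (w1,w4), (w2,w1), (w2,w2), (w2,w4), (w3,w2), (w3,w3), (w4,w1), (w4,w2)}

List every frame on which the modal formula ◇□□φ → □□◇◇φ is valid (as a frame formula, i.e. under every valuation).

(a), (b), (d)

The schema corresponds to a generalized confluence (Geach) condition: ∀x ∀y ∀z ((xRy ∧ xR²z) → ∃w (yR²w ∧ zR²w)).
(a): ✓.
(b): ✓.
(c): fails — uRv, uR²w but no t with vR²t and wR²t.
(d): ✓.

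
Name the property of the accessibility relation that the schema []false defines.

□⊥ is valid iff no world has any successor (otherwise □⊥ fails at any world with one).
Conversely, on a frame with emptiness of R the schema holds at every world under every valuation.
So the correspondent is emptiness of R.

emptiness of R: forall x forall y ~Rxy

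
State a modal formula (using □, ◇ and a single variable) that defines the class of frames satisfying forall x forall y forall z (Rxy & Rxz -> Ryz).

This is the Euclidean property; the standard corresponding axiom is 5: ◇p → □◇p.
Suppose ◇p→□◇p is valid. Take Rxy, Rxz and set V(p)={y}. Then ◇p at x, so □◇p at x, so ◇p at z, so some w with Rzw has p; w=y, i.e. Rzy. By symmetry of the argument, Ryz.

◇p → □◇p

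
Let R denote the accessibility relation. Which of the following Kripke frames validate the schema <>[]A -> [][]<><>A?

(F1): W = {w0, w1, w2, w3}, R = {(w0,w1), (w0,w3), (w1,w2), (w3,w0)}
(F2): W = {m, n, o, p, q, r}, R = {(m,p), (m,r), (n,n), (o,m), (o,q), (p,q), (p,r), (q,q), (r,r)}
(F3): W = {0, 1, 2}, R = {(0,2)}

(F3)

Frame correspondent (Sahlqvist): forall x forall y forall z ((xRy & x R^2 z) -> exists w (yRw & z R^2 w)) — i.e. a generalized confluence (Geach) condition.
(F1): fails — w0Rw1, w0R²w2 but no w with w1Rw and w2R²w.
(F2): fails — mRr, mR²q but no w with rRw and qR²w.
(F3): holds.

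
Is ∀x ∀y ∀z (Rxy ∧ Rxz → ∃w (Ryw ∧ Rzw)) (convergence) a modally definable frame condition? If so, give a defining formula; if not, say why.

This is a Sahlqvist condition; the .2 axiom ◇□r → □◇r defines it.
Suppose ◇□r→□◇r is valid. Take Rxy, Rxz and set V(r)={w : Ryw}. Then □r at y so ◇□r at x, so □◇r at x, so ◇r at z, giving w with Rzw and Ryw.

Yes — defined by ◇□r → □◇r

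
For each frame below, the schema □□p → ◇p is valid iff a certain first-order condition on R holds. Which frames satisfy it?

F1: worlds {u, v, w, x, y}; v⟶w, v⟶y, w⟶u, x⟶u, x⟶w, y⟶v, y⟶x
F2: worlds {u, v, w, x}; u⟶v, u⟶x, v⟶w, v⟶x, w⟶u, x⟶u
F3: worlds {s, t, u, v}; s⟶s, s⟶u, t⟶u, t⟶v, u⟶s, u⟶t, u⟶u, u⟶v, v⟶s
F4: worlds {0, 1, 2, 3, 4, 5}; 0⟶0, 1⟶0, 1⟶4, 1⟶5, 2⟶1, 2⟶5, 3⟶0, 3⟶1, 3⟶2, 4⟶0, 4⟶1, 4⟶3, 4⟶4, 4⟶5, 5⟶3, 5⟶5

F3, F4

The schema corresponds to a generalized confluence (Geach) condition: ∀x ∃w (xR²w ∧ xRw).
F1: fails — at u but no t with uR²t and uRt.
F2: fails — at v but no t with vR²t and vRt.
F3: ✓.
F4: ✓.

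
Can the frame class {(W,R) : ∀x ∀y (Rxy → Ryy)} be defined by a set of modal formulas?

Yes, by □(□p → p)

This is a Sahlqvist condition; the T□ axiom □(□p → p) defines it.
Suppose □(□p→p) is valid. Take Rxy and set V(p)={w : Ryw}. Then at y, □p holds; since □(□p→p) at x, □p→p at y, so p at y, i.e. Ryy.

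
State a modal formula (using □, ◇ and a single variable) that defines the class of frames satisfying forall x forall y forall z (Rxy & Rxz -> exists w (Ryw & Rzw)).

A defining formula is ◇□ψ → □◇ψ (the .2 axiom).
Suppose ◇□ψ→□◇ψ is valid. Take Rxy, Rxz and set V(ψ)={w : Ryw}. Then □ψ at y so ◇□ψ at x, so □◇ψ at x, so ◇ψ at z, giving w with Rzw and Ryw.

◇□ψ → □◇ψ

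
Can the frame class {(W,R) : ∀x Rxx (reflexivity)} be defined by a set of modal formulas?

This is a Sahlqvist condition; the T axiom □q → q defines it.
Suppose □q→q is valid. At any x set V(q)={w : Rxw}. Then □q holds at x, so q holds at x, i.e. Rxx.

Yes, by □q → q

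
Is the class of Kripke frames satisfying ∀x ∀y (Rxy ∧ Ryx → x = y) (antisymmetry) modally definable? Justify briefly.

Any modally definable frame class is closed under surjective bounded morphisms.
The 4-cycle (worlds 0,1,2,3 with 0→1→2→3→0) is antisymmetric. Sending even-indexed worlds to a and odd-indexed worlds to b is a surjective bounded morphism onto the two-world frame with a↔b, which is not antisymmetric.
So the class is not modally definable.

No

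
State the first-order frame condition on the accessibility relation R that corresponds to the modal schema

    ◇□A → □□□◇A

This is a Sahlqvist (Geach-type) schema ◇^1□^1A → □^3◇^1A.
First-order correspondent: ∀x ∀y ∀z ((xRy ∧ xR³z) → ∃w (yRw ∧ zRw)).

∀x ∀y ∀z ((xRy ∧ xR³z) → ∃w (yRw ∧ zRw))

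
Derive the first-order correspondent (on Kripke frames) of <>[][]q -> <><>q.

This is a Sahlqvist (Geach-type) schema ◇^1□^2q → □^0◇^2q.
First-order correspondent: forall x forall y (xRy -> exists w (y R^2 w & x R^2 w)).

forall x forall y (xRy -> exists w (y R^2 w & x R^2 w))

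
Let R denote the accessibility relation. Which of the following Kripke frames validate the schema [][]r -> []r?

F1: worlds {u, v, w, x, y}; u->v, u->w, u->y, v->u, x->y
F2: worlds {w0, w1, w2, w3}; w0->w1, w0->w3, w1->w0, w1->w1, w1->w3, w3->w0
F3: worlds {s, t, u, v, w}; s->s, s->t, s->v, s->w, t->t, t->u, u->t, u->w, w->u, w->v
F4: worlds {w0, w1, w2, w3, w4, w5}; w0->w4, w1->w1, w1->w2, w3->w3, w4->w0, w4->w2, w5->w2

none

Frame correspondent (Sahlqvist): forall x forall y (Rxy -> exists z (Rxz & Rzy)) — i.e. density.
F1: fails — Ruv but no z with Ruz and Rzv.
F2: fails — Rw3w0 but no z with Rw3z and Rzw0.
F3: fails — Ruw but no z with Ruz and Rzw.
F4: fails — Rw0w4 but no z with Rw0z and Rzw4.
Valid on no frame.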